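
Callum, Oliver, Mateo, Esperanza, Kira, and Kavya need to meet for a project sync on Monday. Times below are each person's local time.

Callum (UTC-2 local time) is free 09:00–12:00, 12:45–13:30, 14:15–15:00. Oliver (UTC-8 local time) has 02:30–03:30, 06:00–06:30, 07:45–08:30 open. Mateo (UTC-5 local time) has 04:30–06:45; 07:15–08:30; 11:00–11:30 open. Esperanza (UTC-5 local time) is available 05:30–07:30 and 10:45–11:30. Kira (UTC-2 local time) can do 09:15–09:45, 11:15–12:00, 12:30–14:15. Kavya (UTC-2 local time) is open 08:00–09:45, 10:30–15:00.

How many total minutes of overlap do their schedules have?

15

Callum in UTC: 11:00-14:00, 14:45-15:30, 16:15-17:00 (add 2h to convert from UTC-2).
Oliver in UTC: 10:30-11:30, 14:00-14:30, 15:45-16:30 (add 8h to convert from UTC-8).
Mateo in UTC: 09:30-11:45, 12:15-13:30, 16:00-16:30 (add 5h to convert from UTC-5).
Esperanza in UTC: 10:30-12:30, 15:45-16:30 (add 5h to convert from UTC-5).
Kira in UTC: 11:15-11:45, 13:15-14:00, 14:30-16:15 (add 2h to convert from UTC-2).
Kavya in UTC: 10:00-11:45, 12:30-17:00 (add 2h to convert from UTC-2).
Callum ∩ Oliver: 11:00-11:30, 16:15-16:30.
Callum ∩ Oliver ∩ Mateo: 11:00-11:30, 16:15-16:30.
Callum ∩ Oliver ∩ Mateo ∩ Esperanza: 11:00-11:30, 16:15-16:30.
Callum ∩ Oliver ∩ Mateo ∩ Esperanza ∩ Kira: 11:15-11:30.
Callum ∩ Oliver ∩ Mateo ∩ Esperanza ∩ Kira ∩ Kavya: 11:15-11:30.
So the common availability across everyone is 11:15-11:30.
That's a single block of 15 minutes.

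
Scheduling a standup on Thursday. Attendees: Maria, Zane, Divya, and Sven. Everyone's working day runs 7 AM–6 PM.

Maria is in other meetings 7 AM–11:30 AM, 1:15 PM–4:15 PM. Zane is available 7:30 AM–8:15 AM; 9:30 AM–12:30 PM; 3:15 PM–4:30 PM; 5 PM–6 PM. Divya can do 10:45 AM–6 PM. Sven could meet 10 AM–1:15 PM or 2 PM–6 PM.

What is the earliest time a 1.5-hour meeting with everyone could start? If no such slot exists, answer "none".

Maria free: 11:30-13:15, 16:15-18:00 (invert busy blocks within the working day).
Zane free: 07:30-08:15, 09:30-12:30, 15:15-16:30, 17:00-18:00.
Divya free: 10:45-18:00.
Sven free: 10:00-13:15, 14:00-18:00.
Maria ∩ Zane: 11:30-12:30, 16:15-16:30, 17:00-18:00.
Maria ∩ Zane ∩ Divya: 11:30-12:30, 16:15-16:30, 17:00-18:00.
Maria ∩ Zane ∩ Divya ∩ Sven: 11:30-12:30, 16:15-16:30, 17:00-18:00.
No common window is at least 90 minutes long.

none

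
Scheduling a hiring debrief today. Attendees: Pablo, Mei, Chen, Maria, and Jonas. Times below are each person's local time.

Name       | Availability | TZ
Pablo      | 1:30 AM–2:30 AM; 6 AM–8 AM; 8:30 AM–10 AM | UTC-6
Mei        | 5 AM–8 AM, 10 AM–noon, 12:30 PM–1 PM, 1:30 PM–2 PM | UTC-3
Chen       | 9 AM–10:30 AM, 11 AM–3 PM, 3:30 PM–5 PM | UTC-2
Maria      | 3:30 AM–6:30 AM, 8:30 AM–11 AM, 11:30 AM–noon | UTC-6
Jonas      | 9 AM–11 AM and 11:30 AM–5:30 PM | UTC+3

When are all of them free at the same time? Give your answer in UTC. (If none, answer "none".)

Pablo in UTC: 07:30-08:30, 12:00-14:00, 14:30-16:00 (add 6h to convert from UTC-6).
Mei in UTC: 08:00-11:00, 13:00-15:00, 15:30-16:00, 16:30-17:00 (add 3h to convert from UTC-3).
Chen in UTC: 11:00-12:30, 13:00-17:00, 17:30-19:00 (add 2h to convert from UTC-2).
Maria in UTC: 09:30-12:30, 14:30-17:00, 17:30-18:00 (add 6h to convert from UTC-6).
Jonas in UTC: 06:00-08:00, 08:30-14:30 (subtract 3h to convert from UTC+3).
Pablo ∩ Mei: 08:00-08:30, 13:00-14:00, 14:30-15:00, 15:30-16:00.
Pablo ∩ Mei ∩ Chen: 13:00-14:00, 14:30-15:00, 15:30-16:00.
Pablo ∩ Mei ∩ Chen ∩ Maria: 14:30-15:00, 15:30-16:00.
Pablo ∩ Mei ∩ Chen ∩ Maria ∩ Jonas: ∅.
There is no time when everyone is free.

none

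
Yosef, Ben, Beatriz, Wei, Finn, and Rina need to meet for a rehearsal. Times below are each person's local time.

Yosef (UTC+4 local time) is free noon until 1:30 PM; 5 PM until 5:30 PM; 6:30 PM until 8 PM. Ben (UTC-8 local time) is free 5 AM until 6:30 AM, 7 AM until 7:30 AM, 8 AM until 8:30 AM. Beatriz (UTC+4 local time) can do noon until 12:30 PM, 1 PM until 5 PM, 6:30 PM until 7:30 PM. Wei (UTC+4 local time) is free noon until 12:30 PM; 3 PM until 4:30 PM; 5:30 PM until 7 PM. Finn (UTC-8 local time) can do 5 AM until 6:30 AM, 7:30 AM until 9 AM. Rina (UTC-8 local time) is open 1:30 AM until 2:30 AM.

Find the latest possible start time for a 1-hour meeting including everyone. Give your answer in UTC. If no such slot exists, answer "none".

none

Yosef in UTC: 08:00-09:30, 13:00-13:30, 14:30-16:00 (subtract 4h to convert from UTC+4).
Ben in UTC: 13:00-14:30, 15:00-15:30, 16:00-16:30 (add 8h to convert from UTC-8).
Beatriz in UTC: 08:00-08:30, 09:00-13:00, 14:30-15:30 (subtract 4h to convert from UTC+4).
Wei in UTC: 08:00-08:30, 11:00-12:30, 13:30-15:00 (subtract 4h to convert from UTC+4).
Finn in UTC: 13:00-14:30, 15:30-17:00 (add 8h to convert from UTC-8).
Rina in UTC: 09:30-10:30 (add 8h to convert from UTC-8).
Yosef ∩ Ben: 13:00-13:30, 15:00-15:30.
Yosef ∩ Ben ∩ Beatriz: 15:00-15:30.
Yosef ∩ Ben ∩ Beatriz ∩ Wei: ∅.
Yosef ∩ Ben ∩ Beatriz ∩ Wei ∩ Finn: ∅.
Yosef ∩ Ben ∩ Beatriz ∩ Wei ∩ Finn ∩ Rina: ∅.
There is no time when everyone is free.
No common window is at least 60 minutes long.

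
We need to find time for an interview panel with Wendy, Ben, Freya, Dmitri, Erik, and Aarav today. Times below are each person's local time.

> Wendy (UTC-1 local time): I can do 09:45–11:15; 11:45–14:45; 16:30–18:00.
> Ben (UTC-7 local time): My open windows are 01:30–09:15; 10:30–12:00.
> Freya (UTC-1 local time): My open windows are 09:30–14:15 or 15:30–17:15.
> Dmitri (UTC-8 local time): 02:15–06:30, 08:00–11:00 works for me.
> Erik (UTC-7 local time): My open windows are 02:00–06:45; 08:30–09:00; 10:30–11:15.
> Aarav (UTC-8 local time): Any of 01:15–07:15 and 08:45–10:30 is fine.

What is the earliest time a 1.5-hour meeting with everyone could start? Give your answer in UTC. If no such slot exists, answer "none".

10:45

Wendy in UTC: 10:45-12:15, 12:45-15:45, 17:30-19:00 (add 1h to convert from UTC-1).
Ben in UTC: 08:30-16:15, 17:30-19:00 (add 7h to convert from UTC-7).
Freya in UTC: 10:30-15:15, 16:30-18:15 (add 1h to convert from UTC-1).
Dmitri in UTC: 10:15-14:30, 16:00-19:00 (add 8h to convert from UTC-8).
Erik in UTC: 09:00-13:45, 15:30-16:00, 17:30-18:15 (add 7h to convert from UTC-7).
Aarav in UTC: 09:15-15:15, 16:45-18:30 (add 8h to convert from UTC-8).
Wendy ∩ Ben: 10:45-12:15, 12:45-15:45, 17:30-19:00.
Wendy ∩ Ben ∩ Freya: 10:45-12:15, 12:45-15:15, 17:30-18:15.
Wendy ∩ Ben ∩ Freya ∩ Dmitri: 10:45-12:15, 12:45-14:30, 17:30-18:15.
Wendy ∩ Ben ∩ Freya ∩ Dmitri ∩ Erik: 10:45-12:15, 12:45-13:45, 17:30-18:15.
Wendy ∩ Ben ∩ Freya ∩ Dmitri ∩ Erik ∩ Aarav: 10:45-12:15, 12:45-13:45, 17:30-18:15.
The first common window of at least 90 minutes is 10:45-12:15, so the earliest start is 10:45.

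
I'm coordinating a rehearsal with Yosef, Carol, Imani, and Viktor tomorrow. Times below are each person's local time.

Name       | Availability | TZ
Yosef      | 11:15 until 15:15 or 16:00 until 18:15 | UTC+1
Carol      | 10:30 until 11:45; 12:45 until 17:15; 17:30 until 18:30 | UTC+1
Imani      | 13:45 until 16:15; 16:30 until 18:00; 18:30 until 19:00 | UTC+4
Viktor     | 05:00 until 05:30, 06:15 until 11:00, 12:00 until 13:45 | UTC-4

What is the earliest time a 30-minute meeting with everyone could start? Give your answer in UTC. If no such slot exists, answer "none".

10:15

Yosef in UTC: 10:15-14:15, 15:00-17:15 (subtract 1h to convert from UTC+1).
Carol in UTC: 09:30-10:45, 11:45-16:15, 16:30-17:30 (subtract 1h to convert from UTC+1).
Imani in UTC: 09:45-12:15, 12:30-14:00, 14:30-15:00 (subtract 4h to convert from UTC+4).
Viktor in UTC: 09:00-09:30, 10:15-15:00, 16:00-17:45 (add 4h to convert from UTC-4).
Yosef ∩ Carol: 10:15-10:45, 11:45-14:15, 15:00-16:15, 16:30-17:15.
Yosef ∩ Carol ∩ Imani: 10:15-10:45, 11:45-12:15, 12:30-14:00.
Yosef ∩ Carol ∩ Imani ∩ Viktor: 10:15-10:45, 11:45-12:15, 12:30-14:00.
Those are the intersection windows.
The first common window of at least 30 minutes is 10:15-10:45, so the earliest start is 10:15.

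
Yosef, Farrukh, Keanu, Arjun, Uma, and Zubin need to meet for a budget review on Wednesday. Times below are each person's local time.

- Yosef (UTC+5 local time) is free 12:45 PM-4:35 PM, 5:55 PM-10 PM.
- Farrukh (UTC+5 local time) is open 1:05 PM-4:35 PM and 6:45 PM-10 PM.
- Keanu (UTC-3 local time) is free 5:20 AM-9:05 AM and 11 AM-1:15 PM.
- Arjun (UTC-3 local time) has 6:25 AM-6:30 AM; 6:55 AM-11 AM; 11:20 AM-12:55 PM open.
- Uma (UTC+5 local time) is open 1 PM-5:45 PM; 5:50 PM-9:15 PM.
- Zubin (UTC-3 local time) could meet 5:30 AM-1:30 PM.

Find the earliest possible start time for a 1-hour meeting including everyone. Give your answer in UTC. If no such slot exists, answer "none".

09:55

Yosef in UTC: 07:45-11:35, 12:55-17:00 (subtract 5h to convert from UTC+5).
Farrukh in UTC: 08:05-11:35, 13:45-17:00 (subtract 5h to convert from UTC+5).
Keanu in UTC: 08:20-12:05, 14:00-16:15 (add 3h to convert from UTC-3).
Arjun in UTC: 09:25-09:30, 09:55-14:00, 14:20-15:55 (add 3h to convert from UTC-3).
Uma in UTC: 08:00-12:45, 12:50-16:15 (subtract 5h to convert from UTC+5).
Zubin in UTC: 08:30-16:30 (add 3h to convert from UTC-3).
Yosef ∩ Farrukh: 08:05-11:35, 13:45-17:00.
Yosef ∩ Farrukh ∩ Keanu: 08:20-11:35, 14:00-16:15.
Yosef ∩ Farrukh ∩ Keanu ∩ Arjun: 09:25-09:30, 09:55-11:35, 14:20-15:55.
Yosef ∩ Farrukh ∩ Keanu ∩ Arjun ∩ Uma: 09:25-09:30, 09:55-11:35, 14:20-15:55.
Yosef ∩ Farrukh ∩ Keanu ∩ Arjun ∩ Uma ∩ Zubin: 09:25-09:30, 09:55-11:35, 14:20-15:55.
Those are the intersection windows.
The first common window of at least 60 minutes is 09:55-11:35, so the earliest start is 09:55.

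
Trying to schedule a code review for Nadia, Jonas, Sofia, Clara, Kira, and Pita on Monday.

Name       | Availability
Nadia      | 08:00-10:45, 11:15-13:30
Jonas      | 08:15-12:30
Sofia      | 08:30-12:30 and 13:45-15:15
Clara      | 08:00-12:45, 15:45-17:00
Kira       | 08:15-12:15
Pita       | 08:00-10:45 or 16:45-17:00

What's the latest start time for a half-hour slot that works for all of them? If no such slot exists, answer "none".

10:15

Nadia ∩ Jonas: 08:15-10:45, 11:15-12:30.
Nadia ∩ Jonas ∩ Sofia: 08:30-10:45, 11:15-12:30.
Nadia ∩ Jonas ∩ Sofia ∩ Clara: 08:30-10:45, 11:15-12:30.
Nadia ∩ Jonas ∩ Sofia ∩ Clara ∩ Kira: 08:30-10:45, 11:15-12:15.
Nadia ∩ Jonas ∩ Sofia ∩ Clara ∩ Kira ∩ Pita: 08:30-10:45.
So the common availability across everyone is 08:30-10:45.
The last common window of at least 30 minutes is 08:30-10:45; a 30-minute meeting can start as late as 10:15 and still end by 10:45.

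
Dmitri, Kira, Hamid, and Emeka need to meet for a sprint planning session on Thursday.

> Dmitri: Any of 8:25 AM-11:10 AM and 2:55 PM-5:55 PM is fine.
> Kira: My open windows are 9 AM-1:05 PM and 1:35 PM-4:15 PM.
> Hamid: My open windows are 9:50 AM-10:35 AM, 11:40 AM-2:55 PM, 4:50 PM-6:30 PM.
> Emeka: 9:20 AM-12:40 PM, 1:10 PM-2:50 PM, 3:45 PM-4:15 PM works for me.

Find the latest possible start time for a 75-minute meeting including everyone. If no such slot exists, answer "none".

none

Dmitri ∩ Kira: 09:00-11:10, 14:55-16:15.
Dmitri ∩ Kira ∩ Hamid: 09:50-10:35.
Dmitri ∩ Kira ∩ Hamid ∩ Emeka: 09:50-10:35.
No common window is at least 75 minutes long.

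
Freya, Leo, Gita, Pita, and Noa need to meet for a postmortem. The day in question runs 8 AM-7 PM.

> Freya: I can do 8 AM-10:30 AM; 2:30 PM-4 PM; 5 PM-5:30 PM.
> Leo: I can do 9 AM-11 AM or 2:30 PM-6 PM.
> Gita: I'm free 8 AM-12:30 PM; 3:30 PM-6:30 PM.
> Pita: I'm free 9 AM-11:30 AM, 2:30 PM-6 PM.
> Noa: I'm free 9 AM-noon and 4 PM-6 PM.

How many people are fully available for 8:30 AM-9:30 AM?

Freya and Gita can make the full 08:30-09:30 slot — that's 2.

2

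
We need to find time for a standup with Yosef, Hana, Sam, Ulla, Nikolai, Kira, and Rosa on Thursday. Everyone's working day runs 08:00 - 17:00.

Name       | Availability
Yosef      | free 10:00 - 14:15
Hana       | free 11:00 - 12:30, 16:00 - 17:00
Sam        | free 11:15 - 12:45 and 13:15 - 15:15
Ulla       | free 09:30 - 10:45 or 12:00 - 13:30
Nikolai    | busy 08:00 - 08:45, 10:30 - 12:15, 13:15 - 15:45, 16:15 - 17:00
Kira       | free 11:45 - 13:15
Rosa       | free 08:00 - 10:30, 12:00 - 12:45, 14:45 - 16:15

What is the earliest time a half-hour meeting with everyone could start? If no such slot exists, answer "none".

Yosef free: 10:00-14:15.
Hana free: 11:00-12:30, 16:00-17:00.
Sam free: 11:15-12:45, 13:15-15:15.
Ulla free: 09:30-10:45, 12:00-13:30.
Nikolai free: 08:45-10:30, 12:15-13:15, 15:45-16:15 (invert busy blocks within the working day).
Kira free: 11:45-13:15.
Rosa free: 08:00-10:30, 12:00-12:45, 14:45-16:15.
Yosef ∩ Hana: 11:00-12:30.
Yosef ∩ Hana ∩ Sam: 11:15-12:30.
Yosef ∩ Hana ∩ Sam ∩ Ulla: 12:00-12:30.
Yosef ∩ Hana ∩ Sam ∩ Ulla ∩ Nikolai: 12:15-12:30.
Yosef ∩ Hana ∩ Sam ∩ Ulla ∩ Nikolai ∩ Kira: 12:15-12:30.
Yosef ∩ Hana ∩ Sam ∩ Ulla ∩ Nikolai ∩ Kira ∩ Rosa: 12:15-12:30.
No common window is at least 30 minutes long.

none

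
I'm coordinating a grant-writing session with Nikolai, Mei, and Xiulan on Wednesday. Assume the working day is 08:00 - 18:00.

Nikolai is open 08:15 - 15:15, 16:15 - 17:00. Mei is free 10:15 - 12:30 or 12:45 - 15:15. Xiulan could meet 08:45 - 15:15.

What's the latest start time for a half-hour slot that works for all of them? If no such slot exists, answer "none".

14:45

Nikolai ∩ Mei: 10:15-12:30, 12:45-15:15.
Nikolai ∩ Mei ∩ Xiulan: 10:15-12:30, 12:45-15:15.
The last common window of at least 30 minutes is 12:45-15:15; a 30-minute meeting can start as late as 14:45 and still end by 15:15.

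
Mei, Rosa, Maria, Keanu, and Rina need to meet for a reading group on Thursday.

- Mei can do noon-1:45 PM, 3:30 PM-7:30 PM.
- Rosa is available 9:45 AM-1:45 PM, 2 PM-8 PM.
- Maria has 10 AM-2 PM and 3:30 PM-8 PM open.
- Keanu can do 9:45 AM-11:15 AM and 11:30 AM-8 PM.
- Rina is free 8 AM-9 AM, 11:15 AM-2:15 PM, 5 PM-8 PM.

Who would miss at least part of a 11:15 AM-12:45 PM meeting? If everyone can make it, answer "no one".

Keanu, Mei

Mei: not fully free for 11:15-12:45. Rosa: free for 11:15-12:45. Maria: free for 11:15-12:45. Keanu: not fully free for 11:15-12:45. Rina: free for 11:15-12:45.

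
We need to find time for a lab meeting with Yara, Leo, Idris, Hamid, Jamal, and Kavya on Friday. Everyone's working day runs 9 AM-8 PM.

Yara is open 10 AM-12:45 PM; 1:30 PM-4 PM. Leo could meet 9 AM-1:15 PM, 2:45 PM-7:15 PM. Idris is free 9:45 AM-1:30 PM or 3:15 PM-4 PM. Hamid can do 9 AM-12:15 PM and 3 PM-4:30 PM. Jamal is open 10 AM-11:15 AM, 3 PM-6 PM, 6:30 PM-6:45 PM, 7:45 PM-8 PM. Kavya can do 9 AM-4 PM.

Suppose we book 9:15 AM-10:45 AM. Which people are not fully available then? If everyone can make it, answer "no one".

Idris, Jamal, Yara

Yara: not fully free for 09:15-10:45. Leo: free for 09:15-10:45. Idris: not fully free for 09:15-10:45. Hamid: free for 09:15-10:45. Jamal: not fully free for 09:15-10:45. Kavya: free for 09:15-10:45.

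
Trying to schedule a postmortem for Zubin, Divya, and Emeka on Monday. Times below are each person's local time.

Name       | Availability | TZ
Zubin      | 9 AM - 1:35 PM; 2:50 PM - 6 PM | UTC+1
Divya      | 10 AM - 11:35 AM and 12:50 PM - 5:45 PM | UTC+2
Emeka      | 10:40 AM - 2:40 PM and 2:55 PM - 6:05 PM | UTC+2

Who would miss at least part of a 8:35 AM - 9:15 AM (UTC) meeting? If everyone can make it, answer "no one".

Zubin in UTC: 08:00-12:35, 13:50-17:00 (subtract 1h to convert from UTC+1).
Divya in UTC: 08:00-09:35, 10:50-15:45 (subtract 2h to convert from UTC+2).
Emeka in UTC: 08:40-12:40, 12:55-16:05 (subtract 2h to convert from UTC+2).
Zubin: free for 08:35-09:15. Divya: free for 08:35-09:15. Emeka: not fully free for 08:35-09:15.

Emeka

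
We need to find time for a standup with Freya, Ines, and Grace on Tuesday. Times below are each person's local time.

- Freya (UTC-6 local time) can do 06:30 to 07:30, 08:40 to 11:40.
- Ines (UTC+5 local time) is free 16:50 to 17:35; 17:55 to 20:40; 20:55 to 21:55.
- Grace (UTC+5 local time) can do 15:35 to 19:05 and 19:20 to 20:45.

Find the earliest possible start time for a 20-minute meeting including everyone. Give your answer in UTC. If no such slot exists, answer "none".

Freya in UTC: 12:30-13:30, 14:40-17:40 (add 6h to convert from UTC-6).
Ines in UTC: 11:50-12:35, 12:55-15:40, 15:55-16:55 (subtract 5h to convert from UTC+5).
Grace in UTC: 10:35-14:05, 14:20-15:45 (subtract 5h to convert from UTC+5).
Freya ∩ Ines: 12:30-12:35, 12:55-13:30, 14:40-15:40, 15:55-16:55.
Freya ∩ Ines ∩ Grace: 12:30-12:35, 12:55-13:30, 14:40-15:40.
The first common window of at least 20 minutes is 12:55-13:30, so the earliest start is 12:55.

12:55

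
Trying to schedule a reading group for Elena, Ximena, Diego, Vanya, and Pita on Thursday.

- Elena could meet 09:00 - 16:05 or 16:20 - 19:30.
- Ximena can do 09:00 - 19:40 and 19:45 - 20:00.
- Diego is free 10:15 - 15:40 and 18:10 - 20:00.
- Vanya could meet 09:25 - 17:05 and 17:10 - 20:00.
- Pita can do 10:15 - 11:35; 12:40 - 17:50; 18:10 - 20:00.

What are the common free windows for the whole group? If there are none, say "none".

Elena ∩ Ximena: 09:00-16:05, 16:20-19:30.
Elena ∩ Ximena ∩ Diego: 10:15-15:40, 18:10-19:30.
Elena ∩ Ximena ∩ Diego ∩ Vanya: 10:15-15:40, 18:10-19:30.
Elena ∩ Ximena ∩ Diego ∩ Vanya ∩ Pita: 10:15-11:35, 12:40-15:40, 18:10-19:30.

10:15-11:35, 12:40-15:40, 18:10-19:30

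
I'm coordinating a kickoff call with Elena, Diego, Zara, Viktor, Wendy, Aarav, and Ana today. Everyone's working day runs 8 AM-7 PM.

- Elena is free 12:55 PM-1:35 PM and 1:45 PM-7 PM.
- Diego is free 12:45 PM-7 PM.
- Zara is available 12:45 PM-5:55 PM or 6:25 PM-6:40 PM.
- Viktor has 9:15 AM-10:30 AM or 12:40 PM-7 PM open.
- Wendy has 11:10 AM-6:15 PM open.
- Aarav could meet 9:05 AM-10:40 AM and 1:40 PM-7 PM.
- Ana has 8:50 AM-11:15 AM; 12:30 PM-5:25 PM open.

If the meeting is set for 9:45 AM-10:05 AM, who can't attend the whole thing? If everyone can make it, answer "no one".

Diego, Elena, Wendy, Zara

Elena: not fully free for 09:45-10:05. Diego: not fully free for 09:45-10:05. Zara: not fully free for 09:45-10:05. Viktor: free for 09:45-10:05. Wendy: not fully free for 09:45-10:05. Aarav: free for 09:45-10:05. Ana: free for 09:45-10:05.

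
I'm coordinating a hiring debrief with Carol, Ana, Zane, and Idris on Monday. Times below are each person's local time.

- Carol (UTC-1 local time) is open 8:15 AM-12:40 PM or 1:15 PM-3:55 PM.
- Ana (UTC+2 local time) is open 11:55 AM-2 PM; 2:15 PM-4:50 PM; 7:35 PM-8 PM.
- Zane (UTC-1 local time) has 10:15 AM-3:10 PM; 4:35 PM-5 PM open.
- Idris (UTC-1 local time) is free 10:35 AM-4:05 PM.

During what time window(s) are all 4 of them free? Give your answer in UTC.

Carol in UTC: 09:15-13:40, 14:15-16:55 (add 1h to convert from UTC-1).
Ana in UTC: 09:55-12:00, 12:15-14:50, 17:35-18:00 (subtract 2h to convert from UTC+2).
Zane in UTC: 11:15-16:10, 17:35-18:00 (add 1h to convert from UTC-1).
Idris in UTC: 11:35-17:05 (add 1h to convert from UTC-1).
Carol ∩ Ana: 09:55-12:00, 12:15-13:40, 14:15-14:50.
Carol ∩ Ana ∩ Zane: 11:15-12:00, 12:15-13:40, 14:15-14:50.
Carol ∩ Ana ∩ Zane ∩ Idris: 11:35-12:00, 12:15-13:40, 14:15-14:50.

11:35-12:00, 12:15-13:40, 14:15-14:50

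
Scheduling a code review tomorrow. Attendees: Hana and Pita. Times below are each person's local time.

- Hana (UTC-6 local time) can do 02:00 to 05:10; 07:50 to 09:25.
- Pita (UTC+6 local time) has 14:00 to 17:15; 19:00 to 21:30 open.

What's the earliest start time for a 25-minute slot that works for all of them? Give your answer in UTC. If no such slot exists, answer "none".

Hana in UTC: 08:00-11:10, 13:50-15:25 (add 6h to convert from UTC-6).
Pita in UTC: 08:00-11:15, 13:00-15:30 (subtract 6h to convert from UTC+6).
Hana ∩ Pita: 08:00-11:10, 13:50-15:25.
The first common window of at least 25 minutes is 08:00-11:10, so the earliest start is 08:00.

08:00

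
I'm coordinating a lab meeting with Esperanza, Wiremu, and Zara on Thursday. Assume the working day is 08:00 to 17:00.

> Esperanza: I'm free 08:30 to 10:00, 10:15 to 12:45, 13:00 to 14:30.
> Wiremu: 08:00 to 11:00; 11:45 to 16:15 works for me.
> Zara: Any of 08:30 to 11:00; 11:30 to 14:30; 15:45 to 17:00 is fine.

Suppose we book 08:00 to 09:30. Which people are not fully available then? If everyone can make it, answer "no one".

Esperanza, Zara

Esperanza: not fully free for 08:00-09:30. Wiremu: free for 08:00-09:30. Zara: not fully free for 08:00-09:30.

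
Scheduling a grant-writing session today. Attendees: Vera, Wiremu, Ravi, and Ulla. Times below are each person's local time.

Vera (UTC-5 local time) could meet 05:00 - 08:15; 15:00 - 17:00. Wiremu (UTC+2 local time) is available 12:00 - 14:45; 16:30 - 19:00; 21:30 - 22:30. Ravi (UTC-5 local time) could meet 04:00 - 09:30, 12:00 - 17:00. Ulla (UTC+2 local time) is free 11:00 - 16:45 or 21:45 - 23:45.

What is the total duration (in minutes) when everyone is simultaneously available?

195

Vera in UTC: 10:00-13:15, 20:00-22:00 (add 5h to convert from UTC-5).
Wiremu in UTC: 10:00-12:45, 14:30-17:00, 19:30-20:30 (subtract 2h to convert from UTC+2).
Ravi in UTC: 09:00-14:30, 17:00-22:00 (add 5h to convert from UTC-5).
Ulla in UTC: 09:00-14:45, 19:45-21:45 (subtract 2h to convert from UTC+2).
Vera ∩ Wiremu: 10:00-12:45, 20:00-20:30.
Vera ∩ Wiremu ∩ Ravi: 10:00-12:45, 20:00-20:30.
Vera ∩ Wiremu ∩ Ravi ∩ Ulla: 10:00-12:45, 20:00-20:30.
Those are the intersection windows.
Summing the common windows: 165 + 30 = 195 minutes.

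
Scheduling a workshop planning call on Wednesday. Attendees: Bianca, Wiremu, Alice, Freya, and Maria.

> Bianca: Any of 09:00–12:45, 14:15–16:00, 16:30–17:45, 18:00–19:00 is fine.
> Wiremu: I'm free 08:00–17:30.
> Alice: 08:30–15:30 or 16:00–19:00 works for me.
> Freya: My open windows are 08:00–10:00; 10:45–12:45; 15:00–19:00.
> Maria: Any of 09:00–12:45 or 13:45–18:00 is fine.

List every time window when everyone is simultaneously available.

Bianca ∩ Wiremu: 09:00-12:45, 14:15-16:00, 16:30-17:30.
Bianca ∩ Wiremu ∩ Alice: 09:00-12:45, 14:15-15:30, 16:30-17:30.
Bianca ∩ Wiremu ∩ Alice ∩ Freya: 09:00-10:00, 10:45-12:45, 15:00-15:30, 16:30-17:30.
Bianca ∩ Wiremu ∩ Alice ∩ Freya ∩ Maria: 09:00-10:00, 10:45-12:45, 15:00-15:30, 16:30-17:30.
So the common availability across everyone is 09:00-10:00, 10:45-12:45, 15:00-15:30, 16:30-17:30.

09:00-10:00, 10:45-12:45, 15:00-15:30, 16:30-17:30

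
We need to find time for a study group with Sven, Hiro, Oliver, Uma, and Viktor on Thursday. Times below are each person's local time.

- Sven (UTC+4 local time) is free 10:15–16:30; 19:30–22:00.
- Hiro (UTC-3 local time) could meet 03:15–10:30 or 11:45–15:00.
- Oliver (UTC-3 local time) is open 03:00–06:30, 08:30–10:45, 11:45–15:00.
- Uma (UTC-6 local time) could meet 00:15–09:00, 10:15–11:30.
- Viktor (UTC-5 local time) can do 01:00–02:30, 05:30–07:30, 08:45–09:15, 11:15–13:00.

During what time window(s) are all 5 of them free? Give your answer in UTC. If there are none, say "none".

06:15-07:30, 11:30-12:30, 16:15-17:30

Sven in UTC: 06:15-12:30, 15:30-18:00 (subtract 4h to convert from UTC+4).
Hiro in UTC: 06:15-13:30, 14:45-18:00 (add 3h to convert from UTC-3).
Oliver in UTC: 06:00-09:30, 11:30-13:45, 14:45-18:00 (add 3h to convert from UTC-3).
Uma in UTC: 06:15-15:00, 16:15-17:30 (add 6h to convert from UTC-6).
Viktor in UTC: 06:00-07:30, 10:30-12:30, 13:45-14:15, 16:15-18:00 (add 5h to convert from UTC-5).
Sven ∩ Hiro: 06:15-12:30, 15:30-18:00.
Sven ∩ Hiro ∩ Oliver: 06:15-09:30, 11:30-12:30, 15:30-18:00.
Sven ∩ Hiro ∩ Oliver ∩ Uma: 06:15-09:30, 11:30-12:30, 16:15-17:30.
Sven ∩ Hiro ∩ Oliver ∩ Uma ∩ Viktor: 06:15-07:30, 11:30-12:30, 16:15-17:30.
So the common availability across everyone is 06:15-07:30, 11:30-12:30, 16:15-17:30.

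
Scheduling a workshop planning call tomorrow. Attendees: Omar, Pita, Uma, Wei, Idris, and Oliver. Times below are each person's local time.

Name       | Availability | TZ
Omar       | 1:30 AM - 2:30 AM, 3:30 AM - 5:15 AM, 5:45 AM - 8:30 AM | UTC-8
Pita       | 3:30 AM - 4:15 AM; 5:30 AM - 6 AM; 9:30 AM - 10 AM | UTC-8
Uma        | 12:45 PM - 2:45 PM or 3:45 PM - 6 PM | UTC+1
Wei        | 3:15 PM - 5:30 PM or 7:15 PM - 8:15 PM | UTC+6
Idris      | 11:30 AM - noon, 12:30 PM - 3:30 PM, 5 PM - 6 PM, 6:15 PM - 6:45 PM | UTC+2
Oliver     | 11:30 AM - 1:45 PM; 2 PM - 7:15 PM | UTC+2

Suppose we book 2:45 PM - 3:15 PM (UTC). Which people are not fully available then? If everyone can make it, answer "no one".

Omar in UTC: 09:30-10:30, 11:30-13:15, 13:45-16:30 (add 8h to convert from UTC-8).
Pita in UTC: 11:30-12:15, 13:30-14:00, 17:30-18:00 (add 8h to convert from UTC-8).
Uma in UTC: 11:45-13:45, 14:45-17:00 (subtract 1h to convert from UTC+1).
Wei in UTC: 09:15-11:30, 13:15-14:15 (subtract 6h to convert from UTC+6).
Idris in UTC: 09:30-10:00, 10:30-13:30, 15:00-16:00, 16:15-16:45 (subtract 2h to convert from UTC+2).
Oliver in UTC: 09:30-11:45, 12:00-17:15 (subtract 2h to convert from UTC+2).
Omar: free for 14:45-15:15. Pita: not fully free for 14:45-15:15. Uma: free for 14:45-15:15. Wei: not fully free for 14:45-15:15. Idris: not fully free for 14:45-15:15. Oliver: free for 14:45-15:15.

Idris, Pita, Wei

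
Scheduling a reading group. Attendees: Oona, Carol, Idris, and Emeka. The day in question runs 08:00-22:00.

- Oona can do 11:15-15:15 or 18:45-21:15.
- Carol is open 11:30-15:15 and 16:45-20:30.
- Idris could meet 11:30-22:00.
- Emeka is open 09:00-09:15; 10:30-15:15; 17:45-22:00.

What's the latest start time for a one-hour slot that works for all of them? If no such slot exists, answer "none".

Oona ∩ Carol: 11:30-15:15, 18:45-20:30.
Oona ∩ Carol ∩ Idris: 11:30-15:15, 18:45-20:30.
Oona ∩ Carol ∩ Idris ∩ Emeka: 11:30-15:15, 18:45-20:30.
The last common window of at least 60 minutes is 18:45-20:30; a 60-minute meeting can start as late as 19:30 and still end by 20:30.

19:30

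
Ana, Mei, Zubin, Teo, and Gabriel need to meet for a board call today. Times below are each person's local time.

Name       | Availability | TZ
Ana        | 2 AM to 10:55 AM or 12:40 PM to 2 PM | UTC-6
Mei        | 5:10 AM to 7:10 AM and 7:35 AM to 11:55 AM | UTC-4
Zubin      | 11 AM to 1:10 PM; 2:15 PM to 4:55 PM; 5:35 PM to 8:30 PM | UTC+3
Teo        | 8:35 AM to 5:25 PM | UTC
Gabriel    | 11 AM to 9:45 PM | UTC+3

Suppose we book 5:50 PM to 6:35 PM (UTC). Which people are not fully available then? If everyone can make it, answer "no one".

Ana in UTC: 08:00-16:55, 18:40-20:00 (add 6h to convert from UTC-6).
Mei in UTC: 09:10-11:10, 11:35-15:55 (add 4h to convert from UTC-4).
Zubin in UTC: 08:00-10:10, 11:15-13:55, 14:35-17:30 (subtract 3h to convert from UTC+3).
Teo in UTC: 08:35-17:25.
Gabriel in UTC: 08:00-18:45 (subtract 3h to convert from UTC+3).
Ana: not fully free for 17:50-18:35. Mei: not fully free for 17:50-18:35. Zubin: not fully free for 17:50-18:35. Teo: not fully free for 17:50-18:35. Gabriel: free for 17:50-18:35.

Ana, Mei, Teo, Zubin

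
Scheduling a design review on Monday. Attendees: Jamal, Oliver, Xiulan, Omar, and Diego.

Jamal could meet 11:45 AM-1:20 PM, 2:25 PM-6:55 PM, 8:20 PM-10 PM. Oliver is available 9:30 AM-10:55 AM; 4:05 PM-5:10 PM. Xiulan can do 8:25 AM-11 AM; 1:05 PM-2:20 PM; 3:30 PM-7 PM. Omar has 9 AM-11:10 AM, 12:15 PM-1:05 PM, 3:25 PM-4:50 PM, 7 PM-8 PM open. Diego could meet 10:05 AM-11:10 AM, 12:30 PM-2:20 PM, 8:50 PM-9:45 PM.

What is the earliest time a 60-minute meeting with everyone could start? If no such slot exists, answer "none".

none

Jamal ∩ Oliver: 16:05-17:10.
Jamal ∩ Oliver ∩ Xiulan: 16:05-17:10.
Jamal ∩ Oliver ∩ Xiulan ∩ Omar: 16:05-16:50.
Jamal ∩ Oliver ∩ Xiulan ∩ Omar ∩ Diego: ∅.
There is no time when everyone is free.
No common window is at least 60 minutes long.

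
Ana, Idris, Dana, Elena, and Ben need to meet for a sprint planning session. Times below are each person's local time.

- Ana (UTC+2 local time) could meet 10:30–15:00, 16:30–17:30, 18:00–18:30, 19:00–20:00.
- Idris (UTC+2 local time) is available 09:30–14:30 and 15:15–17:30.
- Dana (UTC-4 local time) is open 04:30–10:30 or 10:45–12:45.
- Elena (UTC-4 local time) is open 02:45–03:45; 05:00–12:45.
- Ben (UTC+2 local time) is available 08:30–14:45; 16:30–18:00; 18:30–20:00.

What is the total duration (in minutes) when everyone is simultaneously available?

255

Ana in UTC: 08:30-13:00, 14:30-15:30, 16:00-16:30, 17:00-18:00 (subtract 2h to convert from UTC+2).
Idris in UTC: 07:30-12:30, 13:15-15:30 (subtract 2h to convert from UTC+2).
Dana in UTC: 08:30-14:30, 14:45-16:45 (add 4h to convert from UTC-4).
Elena in UTC: 06:45-07:45, 09:00-16:45 (add 4h to convert from UTC-4).
Ben in UTC: 06:30-12:45, 14:30-16:00, 16:30-18:00 (subtract 2h to convert from UTC+2).
Ana ∩ Idris: 08:30-12:30, 14:30-15:30.
Ana ∩ Idris ∩ Dana: 08:30-12:30, 14:45-15:30.
Ana ∩ Idris ∩ Dana ∩ Elena: 09:00-12:30, 14:45-15:30.
Ana ∩ Idris ∩ Dana ∩ Elena ∩ Ben: 09:00-12:30, 14:45-15:30.
Summing the common windows: 210 + 45 = 255 minutes.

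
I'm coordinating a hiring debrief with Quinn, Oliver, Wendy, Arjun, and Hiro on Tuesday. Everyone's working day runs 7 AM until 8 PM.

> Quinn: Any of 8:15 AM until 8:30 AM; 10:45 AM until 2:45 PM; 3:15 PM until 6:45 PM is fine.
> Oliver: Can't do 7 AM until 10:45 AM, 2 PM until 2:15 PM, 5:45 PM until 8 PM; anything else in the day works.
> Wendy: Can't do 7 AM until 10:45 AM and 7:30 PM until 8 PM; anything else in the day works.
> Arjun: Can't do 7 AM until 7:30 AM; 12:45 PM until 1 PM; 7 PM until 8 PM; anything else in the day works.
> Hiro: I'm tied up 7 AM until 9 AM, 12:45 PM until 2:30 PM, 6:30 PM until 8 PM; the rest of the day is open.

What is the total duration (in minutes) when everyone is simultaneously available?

285

Quinn free: 08:15-08:30, 10:45-14:45, 15:15-18:45.
Oliver free: 10:45-14:00, 14:15-17:45 (invert busy blocks within the working day).
Wendy free: 10:45-19:30 (invert busy blocks within the working day).
Arjun free: 07:30-12:45, 13:00-19:00 (invert busy blocks within the working day).
Hiro free: 09:00-12:45, 14:30-18:30 (invert busy blocks within the working day).
Quinn ∩ Oliver: 10:45-14:00, 14:15-14:45, 15:15-17:45.
Quinn ∩ Oliver ∩ Wendy: 10:45-14:00, 14:15-14:45, 15:15-17:45.
Quinn ∩ Oliver ∩ Wendy ∩ Arjun: 10:45-12:45, 13:00-14:00, 14:15-14:45, 15:15-17:45.
Quinn ∩ Oliver ∩ Wendy ∩ Arjun ∩ Hiro: 10:45-12:45, 14:30-14:45, 15:15-17:45.
Summing the common windows: 120 + 15 + 150 = 285 minutes.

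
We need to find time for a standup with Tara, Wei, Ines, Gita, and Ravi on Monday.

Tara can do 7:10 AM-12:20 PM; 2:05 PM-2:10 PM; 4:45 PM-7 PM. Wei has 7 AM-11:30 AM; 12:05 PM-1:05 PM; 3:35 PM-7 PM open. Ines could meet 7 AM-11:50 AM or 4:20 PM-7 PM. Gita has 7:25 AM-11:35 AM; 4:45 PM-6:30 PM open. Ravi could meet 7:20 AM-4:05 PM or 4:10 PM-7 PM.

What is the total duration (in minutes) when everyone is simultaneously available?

350

Tara ∩ Wei: 07:10-11:30, 12:05-12:20, 16:45-19:00.
Tara ∩ Wei ∩ Ines: 07:10-11:30, 16:45-19:00.
Tara ∩ Wei ∩ Ines ∩ Gita: 07:25-11:30, 16:45-18:30.
Tara ∩ Wei ∩ Ines ∩ Gita ∩ Ravi: 07:25-11:30, 16:45-18:30.
Summing the common windows: 245 + 105 = 350 minutes.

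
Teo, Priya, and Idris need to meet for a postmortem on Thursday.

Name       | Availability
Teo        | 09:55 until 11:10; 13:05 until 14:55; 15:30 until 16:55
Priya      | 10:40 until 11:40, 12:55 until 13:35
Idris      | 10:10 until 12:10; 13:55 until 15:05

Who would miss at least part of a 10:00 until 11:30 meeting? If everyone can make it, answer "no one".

Teo: not fully free for 10:00-11:30. Priya: not fully free for 10:00-11:30. Idris: not fully free for 10:00-11:30.

Idris, Priya, Teo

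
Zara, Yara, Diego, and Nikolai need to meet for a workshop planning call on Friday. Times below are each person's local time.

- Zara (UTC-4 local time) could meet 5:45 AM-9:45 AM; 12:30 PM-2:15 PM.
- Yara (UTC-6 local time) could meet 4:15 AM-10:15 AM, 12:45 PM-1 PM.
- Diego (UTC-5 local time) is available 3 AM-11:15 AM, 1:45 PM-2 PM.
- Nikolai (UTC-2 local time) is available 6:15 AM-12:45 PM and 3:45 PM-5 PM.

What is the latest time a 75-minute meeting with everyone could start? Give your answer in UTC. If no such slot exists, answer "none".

12:30

Zara in UTC: 09:45-13:45, 16:30-18:15 (add 4h to convert from UTC-4).
Yara in UTC: 10:15-16:15, 18:45-19:00 (add 6h to convert from UTC-6).
Diego in UTC: 08:00-16:15, 18:45-19:00 (add 5h to convert from UTC-5).
Nikolai in UTC: 08:15-14:45, 17:45-19:00 (add 2h to convert from UTC-2).
Zara ∩ Yara: 10:15-13:45.
Zara ∩ Yara ∩ Diego: 10:15-13:45.
Zara ∩ Yara ∩ Diego ∩ Nikolai: 10:15-13:45.
So the common availability across everyone is 10:15-13:45.
The last common window of at least 75 minutes is 10:15-13:45; a 75-minute meeting can start as late as 12:30 and still end by 13:45.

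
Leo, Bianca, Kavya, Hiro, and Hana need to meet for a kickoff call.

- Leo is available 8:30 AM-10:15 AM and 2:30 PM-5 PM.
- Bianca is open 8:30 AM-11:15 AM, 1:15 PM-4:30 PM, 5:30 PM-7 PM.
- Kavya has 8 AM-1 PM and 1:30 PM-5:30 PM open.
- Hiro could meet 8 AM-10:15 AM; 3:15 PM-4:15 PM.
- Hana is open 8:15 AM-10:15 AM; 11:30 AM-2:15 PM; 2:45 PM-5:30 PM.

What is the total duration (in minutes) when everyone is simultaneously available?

165

Leo ∩ Bianca: 08:30-10:15, 14:30-16:30.
Leo ∩ Bianca ∩ Kavya: 08:30-10:15, 14:30-16:30.
Leo ∩ Bianca ∩ Kavya ∩ Hiro: 08:30-10:15, 15:15-16:15.
Leo ∩ Bianca ∩ Kavya ∩ Hiro ∩ Hana: 08:30-10:15, 15:15-16:15.
So the common availability across everyone is 08:30-10:15, 15:15-16:15.
Summing the common windows: 105 + 60 = 165 minutes.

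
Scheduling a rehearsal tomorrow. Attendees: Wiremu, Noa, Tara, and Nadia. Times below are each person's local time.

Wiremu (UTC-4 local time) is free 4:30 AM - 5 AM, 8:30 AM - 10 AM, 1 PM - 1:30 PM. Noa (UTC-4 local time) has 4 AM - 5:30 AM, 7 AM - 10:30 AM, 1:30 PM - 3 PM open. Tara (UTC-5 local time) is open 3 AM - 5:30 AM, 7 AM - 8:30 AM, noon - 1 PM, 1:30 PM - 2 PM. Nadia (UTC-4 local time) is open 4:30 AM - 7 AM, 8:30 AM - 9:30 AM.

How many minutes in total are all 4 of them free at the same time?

Wiremu in UTC: 08:30-09:00, 12:30-14:00, 17:00-17:30 (add 4h to convert from UTC-4).
Noa in UTC: 08:00-09:30, 11:00-14:30, 17:30-19:00 (add 4h to convert from UTC-4).
Tara in UTC: 08:00-10:30, 12:00-13:30, 17:00-18:00, 18:30-19:00 (add 5h to convert from UTC-5).
Nadia in UTC: 08:30-11:00, 12:30-13:30 (add 4h to convert from UTC-4).
Wiremu ∩ Noa: 08:30-09:00, 12:30-14:00.
Wiremu ∩ Noa ∩ Tara: 08:30-09:00, 12:30-13:30.
Wiremu ∩ Noa ∩ Tara ∩ Nadia: 08:30-09:00, 12:30-13:30.
Summing the common windows: 30 + 60 = 90 minutes.

90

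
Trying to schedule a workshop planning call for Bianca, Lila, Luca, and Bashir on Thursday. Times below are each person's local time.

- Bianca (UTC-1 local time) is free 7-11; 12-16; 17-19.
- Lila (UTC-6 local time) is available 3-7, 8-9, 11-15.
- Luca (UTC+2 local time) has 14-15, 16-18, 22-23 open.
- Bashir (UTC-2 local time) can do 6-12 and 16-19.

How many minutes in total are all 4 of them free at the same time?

Bianca in UTC: 08:00-12:00, 13:00-17:00, 18:00-20:00 (add 1h to convert from UTC-1).
Lila in UTC: 09:00-13:00, 14:00-15:00, 17:00-21:00 (add 6h to convert from UTC-6).
Luca in UTC: 12:00-13:00, 14:00-16:00, 20:00-21:00 (subtract 2h to convert from UTC+2).
Bashir in UTC: 08:00-14:00, 18:00-21:00 (add 2h to convert from UTC-2).
Bianca ∩ Lila: 09:00-12:00, 14:00-15:00, 18:00-20:00.
Bianca ∩ Lila ∩ Luca: 14:00-15:00.
Bianca ∩ Lila ∩ Luca ∩ Bashir: ∅.
There is no time when everyone is free.
There is no common window, so the total is 0 minutes.

0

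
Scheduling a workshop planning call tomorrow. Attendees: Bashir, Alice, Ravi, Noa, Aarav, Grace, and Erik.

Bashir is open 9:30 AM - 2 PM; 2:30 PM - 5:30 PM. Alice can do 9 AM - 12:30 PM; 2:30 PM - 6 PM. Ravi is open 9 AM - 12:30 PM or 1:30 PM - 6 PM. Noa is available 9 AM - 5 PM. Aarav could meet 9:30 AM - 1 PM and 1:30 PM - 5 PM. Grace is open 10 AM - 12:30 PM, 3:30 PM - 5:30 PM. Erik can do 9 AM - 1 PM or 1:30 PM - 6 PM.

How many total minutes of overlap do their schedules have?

Bashir ∩ Alice: 09:30-12:30, 14:30-17:30.
Bashir ∩ Alice ∩ Ravi: 09:30-12:30, 14:30-17:30.
Bashir ∩ Alice ∩ Ravi ∩ Noa: 09:30-12:30, 14:30-17:00.
Bashir ∩ Alice ∩ Ravi ∩ Noa ∩ Aarav: 09:30-12:30, 14:30-17:00.
Bashir ∩ Alice ∩ Ravi ∩ Noa ∩ Aarav ∩ Grace: 10:00-12:30, 15:30-17:00.
Bashir ∩ Alice ∩ Ravi ∩ Noa ∩ Aarav ∩ Grace ∩ Erik: 10:00-12:30, 15:30-17:00.
Summing the common windows: 150 + 90 = 240 minutes.

240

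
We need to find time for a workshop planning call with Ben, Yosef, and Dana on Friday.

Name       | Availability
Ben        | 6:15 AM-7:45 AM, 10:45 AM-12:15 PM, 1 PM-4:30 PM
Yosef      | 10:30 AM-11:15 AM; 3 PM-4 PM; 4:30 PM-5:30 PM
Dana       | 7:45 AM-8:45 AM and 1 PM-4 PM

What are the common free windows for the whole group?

15:00-16:00

Ben ∩ Yosef: 10:45-11:15, 15:00-16:00.
Ben ∩ Yosef ∩ Dana: 15:00-16:00.
So the common availability across everyone is 15:00-16:00.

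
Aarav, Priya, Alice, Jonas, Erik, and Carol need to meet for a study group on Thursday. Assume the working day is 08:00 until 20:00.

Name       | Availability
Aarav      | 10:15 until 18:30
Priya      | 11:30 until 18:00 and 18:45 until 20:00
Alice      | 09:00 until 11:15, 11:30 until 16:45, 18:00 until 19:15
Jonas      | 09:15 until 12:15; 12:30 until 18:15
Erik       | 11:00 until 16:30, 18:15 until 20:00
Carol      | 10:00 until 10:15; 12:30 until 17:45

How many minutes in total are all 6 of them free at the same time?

Aarav ∩ Priya: 11:30-18:00.
Aarav ∩ Priya ∩ Alice: 11:30-16:45.
Aarav ∩ Priya ∩ Alice ∩ Jonas: 11:30-12:15, 12:30-16:45.
Aarav ∩ Priya ∩ Alice ∩ Jonas ∩ Erik: 11:30-12:15, 12:30-16:30.
Aarav ∩ Priya ∩ Alice ∩ Jonas ∩ Erik ∩ Carol: 12:30-16:30.
That's a single block of 240 minutes.

240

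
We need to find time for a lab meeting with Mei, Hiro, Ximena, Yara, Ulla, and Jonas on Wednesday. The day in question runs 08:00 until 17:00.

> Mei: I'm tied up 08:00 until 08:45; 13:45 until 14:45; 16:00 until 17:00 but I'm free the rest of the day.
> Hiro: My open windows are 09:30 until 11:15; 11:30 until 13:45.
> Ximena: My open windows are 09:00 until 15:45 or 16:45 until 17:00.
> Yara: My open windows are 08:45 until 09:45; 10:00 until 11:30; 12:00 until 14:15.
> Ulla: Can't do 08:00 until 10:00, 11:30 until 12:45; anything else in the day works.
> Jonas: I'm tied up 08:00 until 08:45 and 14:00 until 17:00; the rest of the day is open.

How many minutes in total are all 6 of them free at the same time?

135

Mei free: 08:45-13:45, 14:45-16:00 (invert busy blocks within the working day).
Hiro free: 09:30-11:15, 11:30-13:45.
Ximena free: 09:00-15:45, 16:45-17:00.
Yara free: 08:45-09:45, 10:00-11:30, 12:00-14:15.
Ulla free: 10:00-11:30, 12:45-17:00 (invert busy blocks within the working day).
Jonas free: 08:45-14:00 (invert busy blocks within the working day).
Mei ∩ Hiro: 09:30-11:15, 11:30-13:45.
Mei ∩ Hiro ∩ Ximena: 09:30-11:15, 11:30-13:45.
Mei ∩ Hiro ∩ Ximena ∩ Yara: 09:30-09:45, 10:00-11:15, 12:00-13:45.
Mei ∩ Hiro ∩ Ximena ∩ Yara ∩ Ulla: 10:00-11:15, 12:45-13:45.
Mei ∩ Hiro ∩ Ximena ∩ Yara ∩ Ulla ∩ Jonas: 10:00-11:15, 12:45-13:45.
So the common availability across everyone is 10:00-11:15, 12:45-13:45.
Summing the common windows: 75 + 60 = 135 minutes.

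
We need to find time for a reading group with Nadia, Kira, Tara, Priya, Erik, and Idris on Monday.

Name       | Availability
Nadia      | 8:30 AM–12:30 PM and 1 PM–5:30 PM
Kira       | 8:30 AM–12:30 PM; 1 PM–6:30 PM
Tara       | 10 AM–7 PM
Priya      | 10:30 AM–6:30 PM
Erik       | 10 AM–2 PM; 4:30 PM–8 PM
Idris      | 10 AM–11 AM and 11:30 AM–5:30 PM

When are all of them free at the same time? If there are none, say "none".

10:30-11:00, 11:30-12:30, 13:00-14:00, 16:30-17:30

Nadia ∩ Kira: 08:30-12:30, 13:00-17:30.
Nadia ∩ Kira ∩ Tara: 10:00-12:30, 13:00-17:30.
Nadia ∩ Kira ∩ Tara ∩ Priya: 10:30-12:30, 13:00-17:30.
Nadia ∩ Kira ∩ Tara ∩ Priya ∩ Erik: 10:30-12:30, 13:00-14:00, 16:30-17:30.
Nadia ∩ Kira ∩ Tara ∩ Priya ∩ Erik ∩ Idris: 10:30-11:00, 11:30-12:30, 13:00-14:00, 16:30-17:30.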